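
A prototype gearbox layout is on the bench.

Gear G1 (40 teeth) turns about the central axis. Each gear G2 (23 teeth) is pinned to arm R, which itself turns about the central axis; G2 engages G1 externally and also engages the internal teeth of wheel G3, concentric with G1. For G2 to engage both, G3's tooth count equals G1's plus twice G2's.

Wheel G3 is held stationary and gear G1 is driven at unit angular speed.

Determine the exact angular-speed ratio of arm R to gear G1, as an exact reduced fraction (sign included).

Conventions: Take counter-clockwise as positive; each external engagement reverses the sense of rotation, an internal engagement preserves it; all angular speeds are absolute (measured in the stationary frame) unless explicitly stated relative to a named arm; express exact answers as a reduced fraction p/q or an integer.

20/63

topology: planetary set — G1 40T / G2 23T / G3 86T, arm = carrier (Willis)
ring teeth: 40 + 2·23 = 86
40(ω_sun−ω_arm) = −86(ω_ring−ω_arm),  ω_ring = 0, ω_sun = 1
40(1−ω_arm) = −86(0−ω_arm)  ⇒  126·ω_arm = 40  ⇒  ω_arm = 20/63
ω_out/ω_in = 20/63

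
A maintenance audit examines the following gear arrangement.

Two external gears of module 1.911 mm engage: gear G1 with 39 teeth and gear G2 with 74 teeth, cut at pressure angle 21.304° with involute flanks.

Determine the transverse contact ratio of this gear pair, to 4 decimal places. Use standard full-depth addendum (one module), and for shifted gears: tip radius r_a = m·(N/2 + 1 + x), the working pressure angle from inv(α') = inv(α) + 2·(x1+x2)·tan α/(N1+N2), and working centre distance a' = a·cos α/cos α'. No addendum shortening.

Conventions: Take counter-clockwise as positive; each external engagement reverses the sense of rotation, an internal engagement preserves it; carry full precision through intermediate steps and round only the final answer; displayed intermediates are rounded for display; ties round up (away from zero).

1.6948

class = single-mesh tooth geometry [involute pair 39T × 74T, m = 1.911]
base radii: r_b1 = 34.718063, r_b2 = 65.875298
tip radii: r_a1 = 39.175500, r_a2 = 72.618000
no profile shift: α' = α, a' = a
action lengths: √(r_a1²−r_b1²) = 18.148717, √(r_a2²−r_b2²) = 30.558452
base pitch p_b = π·m·cos α = 5.593334
CR = (18.148717 + 30.558452 − 107.971500·sin 21.30400°)/5.593334 = 1.694761
contact ratio ≈ 1.6948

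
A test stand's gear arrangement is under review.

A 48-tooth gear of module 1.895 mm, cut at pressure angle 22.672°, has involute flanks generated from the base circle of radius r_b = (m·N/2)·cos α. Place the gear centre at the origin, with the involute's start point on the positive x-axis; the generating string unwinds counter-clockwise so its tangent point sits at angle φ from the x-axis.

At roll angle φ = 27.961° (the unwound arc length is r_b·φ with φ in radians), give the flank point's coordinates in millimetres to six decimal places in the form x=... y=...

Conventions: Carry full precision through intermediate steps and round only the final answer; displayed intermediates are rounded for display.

x=46.669156 y=1.587391

class = single-mesh tooth geometry [base-circle involute, m = 1.895, 48T]
pitch radius r_p = m·N/2 = 1.895·48/2 = 45.480000
base radius r_b = r_p·cos α = 45.480000·cos 22.672° = 41.965604
roll angle φ = 27.961° = 0.48801151 rad
x = r_b·(cos φ + φ·sin φ) = 46.669156
y = r_b·(sin φ − φ·cos φ) = 1.587391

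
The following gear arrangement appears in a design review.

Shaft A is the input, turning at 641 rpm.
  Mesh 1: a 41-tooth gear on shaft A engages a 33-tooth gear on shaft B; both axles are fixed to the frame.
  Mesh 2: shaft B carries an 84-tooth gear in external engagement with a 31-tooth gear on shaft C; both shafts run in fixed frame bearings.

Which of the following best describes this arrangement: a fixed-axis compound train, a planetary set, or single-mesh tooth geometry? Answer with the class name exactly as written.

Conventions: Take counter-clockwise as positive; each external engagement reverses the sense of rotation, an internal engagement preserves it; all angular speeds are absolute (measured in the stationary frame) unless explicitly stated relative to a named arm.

fixed-axis compound train

recognized (3 fixed axles, 2 meshes): fixed-axis compound train
classification: fixed-axis compound train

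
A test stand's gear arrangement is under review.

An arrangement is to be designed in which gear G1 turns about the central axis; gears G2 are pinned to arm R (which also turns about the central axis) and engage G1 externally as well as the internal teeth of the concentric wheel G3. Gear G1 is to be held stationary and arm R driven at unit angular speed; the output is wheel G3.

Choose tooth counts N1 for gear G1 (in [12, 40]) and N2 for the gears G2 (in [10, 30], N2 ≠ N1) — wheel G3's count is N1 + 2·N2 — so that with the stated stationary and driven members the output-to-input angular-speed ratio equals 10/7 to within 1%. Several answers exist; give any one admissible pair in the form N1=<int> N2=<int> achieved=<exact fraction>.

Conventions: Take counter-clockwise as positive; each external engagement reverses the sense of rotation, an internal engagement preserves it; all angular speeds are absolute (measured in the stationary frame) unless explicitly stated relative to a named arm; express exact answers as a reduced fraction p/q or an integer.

N1=15 N2=10 achieved=10/7

topology: planetary set — design target 10/7, arm = carrier (Willis)
Willis with ω_sun = 0: ω_ring/ω_arm = (N1+N3)/N3; set equal to 10/7  ⇒  N3/N1 = 1/(10/7 − 1) = 7/3
N3 = N1 + 2·N2  ⇒  N2/N1 = (N3/N1 − 1)/2 = (7/3 − 1)/2 = 2/3
smallest multiple with N1 ≥ 12 and N2 ≥ 10: k = 5  ⇒  N1 = 5·3 = 15, N2 = 5·2 = 10 (N1 ≤ 40, N2 ≤ 30, N2 ≠ N1 ✓), N3 = 15 + 2·10 = 35
check: (N1+N3)/N3 with N1 = 15, N3 = 35 gives 10/7; |achieved − target| = 0 ≤ 1/70 ✓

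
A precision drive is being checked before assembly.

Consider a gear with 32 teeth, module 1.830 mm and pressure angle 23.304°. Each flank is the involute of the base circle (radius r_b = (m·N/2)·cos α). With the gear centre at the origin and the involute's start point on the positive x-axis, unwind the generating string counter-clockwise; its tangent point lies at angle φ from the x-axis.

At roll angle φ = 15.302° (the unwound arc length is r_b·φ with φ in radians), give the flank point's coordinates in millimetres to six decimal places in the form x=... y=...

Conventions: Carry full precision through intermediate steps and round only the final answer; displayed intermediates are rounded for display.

single-mesh involute tooth geometry (32T wheel at module 1.830)
pitch radius r_p = m·N/2 = 1.830·32/2 = 29.280000
base radius r_b = r_p·cos α = 29.280000·cos 23.304° = 26.891301
roll angle φ = 15.302° = 0.26707028 rad
x = r_b·(cos φ + φ·sin φ) = 27.833300
y = r_b·(sin φ − φ·cos φ) = 0.169538

x=27.833300 y=0.169538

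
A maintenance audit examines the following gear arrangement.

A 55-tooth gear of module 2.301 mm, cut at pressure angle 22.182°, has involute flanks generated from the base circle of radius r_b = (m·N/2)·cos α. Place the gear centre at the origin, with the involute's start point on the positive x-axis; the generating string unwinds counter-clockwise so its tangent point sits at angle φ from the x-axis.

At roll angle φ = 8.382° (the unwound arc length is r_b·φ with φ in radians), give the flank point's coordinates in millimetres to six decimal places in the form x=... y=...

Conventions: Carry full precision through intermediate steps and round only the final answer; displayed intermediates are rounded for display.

single-mesh involute tooth geometry (55T wheel at module 2.301)
pitch radius r_p = m·N/2 = 2.301·55/2 = 63.277500
base radius r_b = r_p·cos α = 63.277500·cos 22.182° = 58.594284
roll angle φ = 8.382° = 0.14629350 rad
x = r_b·(cos φ + φ·sin φ) = 59.217945
y = r_b·(sin φ − φ·cos φ) = 0.061021

x=59.217945 y=0.061021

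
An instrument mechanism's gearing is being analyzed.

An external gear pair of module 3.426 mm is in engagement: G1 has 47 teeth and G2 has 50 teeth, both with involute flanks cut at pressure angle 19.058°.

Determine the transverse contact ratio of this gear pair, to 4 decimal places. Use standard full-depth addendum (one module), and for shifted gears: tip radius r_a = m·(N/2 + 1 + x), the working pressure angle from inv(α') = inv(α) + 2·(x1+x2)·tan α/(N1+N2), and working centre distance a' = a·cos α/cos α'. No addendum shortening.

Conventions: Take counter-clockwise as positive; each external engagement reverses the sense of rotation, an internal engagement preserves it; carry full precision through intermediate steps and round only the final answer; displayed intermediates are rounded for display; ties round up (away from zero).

1.8010

topology: single-mesh involute geometry — m = 3.426, 47T/50T pair
base radii: r_b1 = 76.098073, r_b2 = 80.955397
tip radii: r_a1 = 83.937000, r_a2 = 89.076000
no profile shift: α' = α, a' = a
action lengths: √(r_a1²−r_b1²) = 35.418967, √(r_a2²−r_b2²) = 37.158545
base pitch p_b = π·m·cos α = 10.173155
CR = (35.418967 + 37.158545 − 166.161000·sin 19.05800°)/10.173155 = 1.800992
contact ratio ≈ 1.8010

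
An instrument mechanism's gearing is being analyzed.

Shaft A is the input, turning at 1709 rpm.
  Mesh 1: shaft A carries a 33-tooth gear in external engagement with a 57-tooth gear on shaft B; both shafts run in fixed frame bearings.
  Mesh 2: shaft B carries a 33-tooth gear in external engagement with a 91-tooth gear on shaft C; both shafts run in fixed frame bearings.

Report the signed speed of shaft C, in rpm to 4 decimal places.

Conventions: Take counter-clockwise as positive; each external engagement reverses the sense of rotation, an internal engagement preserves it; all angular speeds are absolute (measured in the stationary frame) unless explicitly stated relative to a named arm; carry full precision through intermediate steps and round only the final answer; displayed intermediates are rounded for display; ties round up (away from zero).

2-mesh fixed-axis compound train (all bearings frame-fixed)
mesh 1 [33T→57T]: ω = 1709.0000×33/57 = 989.4211 rpm, sense flips to −
mesh 2 [33T→91T]: ω = 989.4211×33/91 = 358.8010 rpm, sense flips to +
signed output speed = +358.8010 rpm

+358.8010 rpm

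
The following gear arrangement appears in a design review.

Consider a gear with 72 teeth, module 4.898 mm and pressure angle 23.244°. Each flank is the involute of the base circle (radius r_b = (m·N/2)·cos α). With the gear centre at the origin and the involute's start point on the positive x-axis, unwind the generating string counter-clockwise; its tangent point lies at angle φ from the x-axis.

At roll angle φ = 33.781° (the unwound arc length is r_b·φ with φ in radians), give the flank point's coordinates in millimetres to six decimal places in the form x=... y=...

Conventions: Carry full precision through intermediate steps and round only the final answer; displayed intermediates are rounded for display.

x=187.775228 y=10.688419

class = single-mesh tooth geometry [base-circle involute, m = 4.898, 72T]
pitch radius r_p = m·N/2 = 4.898·72/2 = 176.328000
base radius r_b = r_p·cos α = 176.328000·cos 23.244° = 162.015905
roll angle φ = 33.781° = 0.58958967 rad
x = r_b·(cos φ + φ·sin φ) = 187.775228
y = r_b·(sin φ − φ·cos φ) = 10.688419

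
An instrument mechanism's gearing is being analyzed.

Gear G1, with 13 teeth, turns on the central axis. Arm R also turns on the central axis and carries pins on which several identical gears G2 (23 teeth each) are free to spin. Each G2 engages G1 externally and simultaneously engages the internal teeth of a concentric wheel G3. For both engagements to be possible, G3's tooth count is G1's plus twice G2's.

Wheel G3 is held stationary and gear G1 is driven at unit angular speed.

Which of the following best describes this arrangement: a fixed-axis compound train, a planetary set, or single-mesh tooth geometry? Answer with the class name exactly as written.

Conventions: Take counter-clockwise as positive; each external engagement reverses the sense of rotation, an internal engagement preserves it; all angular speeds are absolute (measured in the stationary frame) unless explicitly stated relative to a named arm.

planetary set

class = planetary set [G3 = 13+2·23 = 59; Willis about the carrier]
classification: planetary set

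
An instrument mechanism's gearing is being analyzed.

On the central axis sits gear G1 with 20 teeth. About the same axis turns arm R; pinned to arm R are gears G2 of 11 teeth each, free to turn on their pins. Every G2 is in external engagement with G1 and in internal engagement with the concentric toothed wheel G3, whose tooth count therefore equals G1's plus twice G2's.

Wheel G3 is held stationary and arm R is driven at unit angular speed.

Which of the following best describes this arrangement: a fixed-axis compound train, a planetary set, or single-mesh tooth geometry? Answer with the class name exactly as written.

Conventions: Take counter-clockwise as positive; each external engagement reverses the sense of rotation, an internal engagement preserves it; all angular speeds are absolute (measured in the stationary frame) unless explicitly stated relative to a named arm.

planetary set

recognized (axles ride arm R): planetary set, 20/11/42 teeth
classification: planetary set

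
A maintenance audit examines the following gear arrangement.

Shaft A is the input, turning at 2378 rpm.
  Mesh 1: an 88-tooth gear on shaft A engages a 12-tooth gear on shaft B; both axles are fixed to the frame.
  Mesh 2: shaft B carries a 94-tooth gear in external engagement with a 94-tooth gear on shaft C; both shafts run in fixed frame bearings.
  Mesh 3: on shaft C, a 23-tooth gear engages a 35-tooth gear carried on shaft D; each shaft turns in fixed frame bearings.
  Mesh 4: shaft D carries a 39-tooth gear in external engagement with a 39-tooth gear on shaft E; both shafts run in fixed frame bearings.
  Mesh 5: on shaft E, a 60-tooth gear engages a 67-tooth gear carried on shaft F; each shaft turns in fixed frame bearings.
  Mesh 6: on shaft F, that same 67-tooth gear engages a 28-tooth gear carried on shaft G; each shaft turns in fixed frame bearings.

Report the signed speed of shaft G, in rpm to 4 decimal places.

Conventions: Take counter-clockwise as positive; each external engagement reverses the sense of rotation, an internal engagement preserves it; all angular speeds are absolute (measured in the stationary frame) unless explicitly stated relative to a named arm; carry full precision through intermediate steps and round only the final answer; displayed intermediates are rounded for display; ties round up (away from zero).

+24556.4898 rpm

topology: fixed-axis compound train — 6 meshes, A→G
mesh 1 [88T→12T]: ω = 2378.0000×88/12 = 17438.6667 rpm, sense flips to −
mesh 2 [94T→94T]: ω = 17438.6667×94/94 = 17438.6667 rpm, sense flips to +
mesh 3 [23T→35T]: ω = 17438.6667×23/35 = 11459.6952 rpm, sense flips to −
mesh 4 [39T→39T]: ω = 11459.6952×39/39 = 11459.6952 rpm, sense flips to +
mesh 5 [60T→67T]: ω = 11459.6952×60/67 = 10262.4136 rpm, sense flips to −
mesh 6 [67T→28T]: ω = 10262.4136×67/28 = 24556.4898 rpm, sense flips to +
signed output speed = +24556.4898 rpm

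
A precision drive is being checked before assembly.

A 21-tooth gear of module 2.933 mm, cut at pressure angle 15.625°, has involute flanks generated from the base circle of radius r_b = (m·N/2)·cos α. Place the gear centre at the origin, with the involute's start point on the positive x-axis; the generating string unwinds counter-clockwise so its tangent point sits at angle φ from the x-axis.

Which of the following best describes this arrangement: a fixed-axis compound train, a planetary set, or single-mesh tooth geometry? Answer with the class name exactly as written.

topology: single-mesh involute geometry — m = 2.933, N = 21
classification: single-mesh tooth geometry

single-mesh tooth geometry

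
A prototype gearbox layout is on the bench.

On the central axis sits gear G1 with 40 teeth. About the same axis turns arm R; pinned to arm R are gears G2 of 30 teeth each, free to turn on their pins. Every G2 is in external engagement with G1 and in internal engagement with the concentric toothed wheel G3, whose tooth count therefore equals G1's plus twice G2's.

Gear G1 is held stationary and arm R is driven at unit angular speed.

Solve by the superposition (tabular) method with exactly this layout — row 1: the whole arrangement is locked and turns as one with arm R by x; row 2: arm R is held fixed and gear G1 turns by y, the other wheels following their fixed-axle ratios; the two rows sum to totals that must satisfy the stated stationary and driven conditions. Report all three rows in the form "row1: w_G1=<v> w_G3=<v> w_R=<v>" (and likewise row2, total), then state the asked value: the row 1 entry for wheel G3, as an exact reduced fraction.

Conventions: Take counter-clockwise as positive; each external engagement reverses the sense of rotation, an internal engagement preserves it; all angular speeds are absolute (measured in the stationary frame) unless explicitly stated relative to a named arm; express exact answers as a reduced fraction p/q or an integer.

recognized (axles ride arm R): planetary set, 40/30/100 teeth
row 1: whole set turns with the arm by x
row 2 (arm held, sun turns y): ω_ring = −(40/100)·y, ω_arm = 0
boundary: total ω_sun = x + y = 0 and total ω_arm = x = 1  ⇒  y = -1, x = 1
row 2 ring = −(40/100)·(-1) = 2/5
totals (row 1 + row 2): sun 1 + (-1) = 0, ring 1 + 2/5 = 7/5, arm 1 + 0 = 1
asked cell (row1, ring) = 1

row1: w_G1=1 w_G3=1 w_R=1
row2: w_G1=-1 w_G3=2/5 w_R=0
total: w_G1=0 w_G3=7/5 w_R=1
asked value: 1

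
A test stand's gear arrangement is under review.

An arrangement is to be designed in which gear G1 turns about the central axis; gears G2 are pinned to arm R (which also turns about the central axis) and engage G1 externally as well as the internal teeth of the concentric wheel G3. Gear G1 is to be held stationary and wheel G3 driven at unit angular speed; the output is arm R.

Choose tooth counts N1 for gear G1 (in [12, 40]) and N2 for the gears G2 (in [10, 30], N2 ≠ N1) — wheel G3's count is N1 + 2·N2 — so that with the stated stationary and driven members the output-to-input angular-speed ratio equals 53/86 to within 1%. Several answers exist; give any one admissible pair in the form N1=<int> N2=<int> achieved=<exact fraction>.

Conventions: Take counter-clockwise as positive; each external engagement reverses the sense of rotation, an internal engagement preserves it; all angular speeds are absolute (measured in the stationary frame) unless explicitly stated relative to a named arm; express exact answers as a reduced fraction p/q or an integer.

N1=33 N2=10 achieved=53/86

class = planetary set [ratio 53/86 wanted; Willis about the carrier]
Willis with ω_sun = 0: ω_arm/ω_ring = N3/(N1+N3); set equal to 53/86  ⇒  N3/N1 = (53/86)/(1 − 53/86) = 53/33
N3 = N1 + 2·N2  ⇒  N2/N1 = (N3/N1 − 1)/2 = (53/33 − 1)/2 = 10/33
smallest multiple with N1 ≥ 12 and N2 ≥ 10: k = 1  ⇒  N1 = 1·33 = 33, N2 = 1·10 = 10 (N1 ≤ 40, N2 ≤ 30, N2 ≠ N1 ✓), N3 = 33 + 2·10 = 53
check: N3/(N1+N3) with N1 = 33, N3 = 53 gives 53/86; |achieved − target| = 0 ≤ 53/8600 ✓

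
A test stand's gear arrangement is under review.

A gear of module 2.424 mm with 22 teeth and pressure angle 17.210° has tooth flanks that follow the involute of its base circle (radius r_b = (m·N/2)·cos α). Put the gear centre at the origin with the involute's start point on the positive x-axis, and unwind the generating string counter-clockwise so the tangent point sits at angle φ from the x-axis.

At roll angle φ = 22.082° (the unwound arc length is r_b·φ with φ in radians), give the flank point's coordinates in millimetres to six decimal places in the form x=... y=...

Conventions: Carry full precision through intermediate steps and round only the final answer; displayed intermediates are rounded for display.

recognized (one wheel, involute flank): single-mesh tooth geometry, m = 2.424, N = 22
pitch radius r_p = m·N/2 = 2.424·22/2 = 26.664000
base radius r_b = r_p·cos α = 26.664000·cos 17.210° = 25.470166
roll angle φ = 22.082° = 0.38540361 rad
x = r_b·(cos φ + φ·sin φ) = 27.292117
y = r_b·(sin φ − φ·cos φ) = 0.478843

x=27.292117 y=0.478843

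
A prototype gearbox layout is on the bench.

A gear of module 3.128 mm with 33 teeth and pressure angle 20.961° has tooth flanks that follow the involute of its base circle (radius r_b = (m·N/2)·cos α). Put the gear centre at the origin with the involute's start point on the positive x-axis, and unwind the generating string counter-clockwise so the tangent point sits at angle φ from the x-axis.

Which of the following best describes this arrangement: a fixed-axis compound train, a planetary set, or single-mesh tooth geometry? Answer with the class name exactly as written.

single-mesh tooth geometry

topology: single-mesh involute geometry — m = 3.128, N = 33
classification: single-mesh tooth geometry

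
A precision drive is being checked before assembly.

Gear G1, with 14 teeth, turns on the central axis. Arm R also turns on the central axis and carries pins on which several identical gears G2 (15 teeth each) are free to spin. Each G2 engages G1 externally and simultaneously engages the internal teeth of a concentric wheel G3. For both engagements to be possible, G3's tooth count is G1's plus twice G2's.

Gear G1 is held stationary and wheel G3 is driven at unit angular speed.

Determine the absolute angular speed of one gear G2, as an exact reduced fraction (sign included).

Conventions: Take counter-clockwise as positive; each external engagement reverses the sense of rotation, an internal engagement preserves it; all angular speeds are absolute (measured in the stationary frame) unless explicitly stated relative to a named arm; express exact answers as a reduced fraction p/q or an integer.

22/15

planetary set (14T centre, 15T on arm, 44T internal) — Willis relation
ring teeth: 14 + 2·15 = 44
14(ω_sun−ω_arm) = −44(ω_ring−ω_arm),  ω_sun = 0, ω_ring = 1
14(0−ω_arm) = −44(1−ω_arm)  ⇒  58·ω_arm = 44  ⇒  ω_arm = 22/29
sun–planet mesh: 14·(0−22/29) = −15·(ω_p−ω_arm)  ⇒  ω_p−ω_arm = 308/435
ω_p = 22/29 + 308/435 = 22/15
exact speed ratio = 22/15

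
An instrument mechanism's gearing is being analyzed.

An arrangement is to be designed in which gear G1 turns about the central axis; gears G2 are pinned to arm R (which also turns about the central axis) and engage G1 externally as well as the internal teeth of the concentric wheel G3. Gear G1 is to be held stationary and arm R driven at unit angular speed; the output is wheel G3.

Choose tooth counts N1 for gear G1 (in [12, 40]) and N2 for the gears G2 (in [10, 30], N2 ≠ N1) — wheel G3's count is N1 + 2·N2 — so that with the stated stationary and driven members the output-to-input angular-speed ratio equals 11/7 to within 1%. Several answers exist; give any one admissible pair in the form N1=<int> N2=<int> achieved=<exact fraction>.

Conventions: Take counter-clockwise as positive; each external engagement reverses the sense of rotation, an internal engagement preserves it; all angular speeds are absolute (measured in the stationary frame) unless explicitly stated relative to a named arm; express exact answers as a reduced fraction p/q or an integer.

N1=32 N2=12 achieved=11/7

class = planetary set [ratio 11/7 wanted; Willis about the carrier]
Willis with ω_sun = 0: ω_ring/ω_arm = (N1+N3)/N3; set equal to 11/7  ⇒  N3/N1 = 1/(11/7 − 1) = 7/4
N3 = N1 + 2·N2  ⇒  N2/N1 = (N3/N1 − 1)/2 = (7/4 − 1)/2 = 3/8
smallest multiple with N1 ≥ 12 and N2 ≥ 10: k = 4  ⇒  N1 = 4·8 = 32, N2 = 4·3 = 12 (N1 ≤ 40, N2 ≤ 30, N2 ≠ N1 ✓), N3 = 32 + 2·12 = 56
check: (N1+N3)/N3 with N1 = 32, N3 = 56 gives 11/7; |achieved − target| = 0 ≤ 11/700 ✓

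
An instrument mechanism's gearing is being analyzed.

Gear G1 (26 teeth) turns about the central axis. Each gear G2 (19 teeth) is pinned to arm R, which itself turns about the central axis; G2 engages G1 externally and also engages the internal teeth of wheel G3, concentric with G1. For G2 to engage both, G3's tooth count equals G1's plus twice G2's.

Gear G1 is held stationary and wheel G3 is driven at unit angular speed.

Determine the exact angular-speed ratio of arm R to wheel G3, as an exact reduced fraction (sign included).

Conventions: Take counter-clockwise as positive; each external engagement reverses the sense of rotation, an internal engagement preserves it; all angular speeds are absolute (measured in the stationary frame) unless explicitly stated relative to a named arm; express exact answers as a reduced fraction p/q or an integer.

32/45

recognized (axles ride arm R): planetary set, 26/19/64 teeth
ring teeth: 26 + 2·19 = 64
26(ω_sun−ω_arm) = −64(ω_ring−ω_arm),  ω_sun = 0, ω_ring = 1
26(0−ω_arm) = −64(1−ω_arm)  ⇒  90·ω_arm = 64  ⇒  ω_arm = 32/45
ω_out/ω_in = 32/45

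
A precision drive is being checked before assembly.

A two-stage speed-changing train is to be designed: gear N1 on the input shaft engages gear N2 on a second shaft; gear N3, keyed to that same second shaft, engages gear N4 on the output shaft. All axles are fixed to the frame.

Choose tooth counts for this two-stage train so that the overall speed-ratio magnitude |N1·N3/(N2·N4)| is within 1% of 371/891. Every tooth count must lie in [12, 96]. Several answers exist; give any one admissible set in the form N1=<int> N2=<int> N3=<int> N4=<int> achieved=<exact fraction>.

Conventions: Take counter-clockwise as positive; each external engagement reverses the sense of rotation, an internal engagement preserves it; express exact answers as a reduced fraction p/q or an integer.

2-stage fixed-axis compound train for ratio 371/891
target = 371/891 in lowest terms: an exact hit needs N1·N3 = k·371 and N2·N4 = k·891 for one integer k, every count in [12, 96]; additionally prefer no 1:1 stage (N1 ≠ N2, N3 ≠ N4)
k = 1: no 1:1-free in-range split of k·371 and k·891 into factor pairs; take k = 2
k = 2: N1·N3 = 742 = 14·53, N2·N4 = 1782 = 22·81
achieved = 14·53/(22·81) = 371/891; |achieved − target| = 0 ≤ 371/89100 ✓

N1=14 N2=22 N3=53 N4=81 achieved=371/891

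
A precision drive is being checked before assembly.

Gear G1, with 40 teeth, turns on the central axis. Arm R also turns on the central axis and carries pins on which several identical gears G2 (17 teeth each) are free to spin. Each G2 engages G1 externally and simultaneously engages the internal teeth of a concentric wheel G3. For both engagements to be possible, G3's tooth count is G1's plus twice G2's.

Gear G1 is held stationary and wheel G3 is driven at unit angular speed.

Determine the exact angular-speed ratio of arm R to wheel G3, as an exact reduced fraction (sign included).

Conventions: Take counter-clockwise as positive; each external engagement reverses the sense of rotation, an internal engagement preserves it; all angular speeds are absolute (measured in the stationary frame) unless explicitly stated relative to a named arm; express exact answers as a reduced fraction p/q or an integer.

class = planetary set [G3 = 40+2·17 = 74; Willis about the carrier]
ring teeth: 40 + 2·17 = 74
40(ω_sun−ω_arm) = −74(ω_ring−ω_arm),  ω_sun = 0, ω_ring = 1
40(0−ω_arm) = −74(1−ω_arm)  ⇒  114·ω_arm = 74  ⇒  ω_arm = 37/57
ω_out/ω_in = 37/57

37/57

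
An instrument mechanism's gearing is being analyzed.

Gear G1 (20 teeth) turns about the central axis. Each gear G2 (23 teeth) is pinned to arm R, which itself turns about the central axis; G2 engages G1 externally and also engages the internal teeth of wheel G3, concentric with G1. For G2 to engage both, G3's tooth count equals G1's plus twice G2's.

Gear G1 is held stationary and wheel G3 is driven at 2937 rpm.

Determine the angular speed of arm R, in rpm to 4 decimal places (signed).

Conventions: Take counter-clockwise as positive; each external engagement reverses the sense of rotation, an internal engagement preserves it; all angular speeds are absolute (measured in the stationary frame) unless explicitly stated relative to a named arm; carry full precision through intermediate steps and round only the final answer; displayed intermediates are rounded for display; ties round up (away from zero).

+2253.9767 rpm

class = planetary set [G3 = 20+2·23 = 66; Willis about the carrier]
normalise by the input: solve with ω_ring = 1, then scale by 2937 rpm
ring teeth: 20 + 2·23 = 66
20(ω_sun−ω_arm) = −66(ω_ring−ω_arm),  ω_sun = 0, ω_ring = 1
20(0−ω_arm) = −66(1−ω_arm)  ⇒  86·ω_arm = 66  ⇒  ω_arm = 33/43
scale: ω_arm = 33/43 × 2937 rpm = +2253.9767 rpm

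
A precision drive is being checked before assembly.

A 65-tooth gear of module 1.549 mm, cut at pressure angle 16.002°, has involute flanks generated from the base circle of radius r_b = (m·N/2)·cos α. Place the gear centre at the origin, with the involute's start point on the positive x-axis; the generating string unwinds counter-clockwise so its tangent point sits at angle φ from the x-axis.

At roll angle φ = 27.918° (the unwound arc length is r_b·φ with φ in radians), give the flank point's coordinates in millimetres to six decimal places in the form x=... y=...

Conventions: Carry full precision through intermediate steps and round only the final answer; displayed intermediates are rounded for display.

topology: single-mesh involute geometry — m = 1.549, N = 65
pitch radius r_p = m·N/2 = 1.549·65/2 = 50.342500
base radius r_b = r_p·cos α = 50.342500·cos 16.002° = 48.391833
roll angle φ = 27.918° = 0.48726102 rad
x = r_b·(cos φ + φ·sin φ) = 53.799998
y = r_b·(sin φ − φ·cos φ) = 1.822172

x=53.799998 y=1.822172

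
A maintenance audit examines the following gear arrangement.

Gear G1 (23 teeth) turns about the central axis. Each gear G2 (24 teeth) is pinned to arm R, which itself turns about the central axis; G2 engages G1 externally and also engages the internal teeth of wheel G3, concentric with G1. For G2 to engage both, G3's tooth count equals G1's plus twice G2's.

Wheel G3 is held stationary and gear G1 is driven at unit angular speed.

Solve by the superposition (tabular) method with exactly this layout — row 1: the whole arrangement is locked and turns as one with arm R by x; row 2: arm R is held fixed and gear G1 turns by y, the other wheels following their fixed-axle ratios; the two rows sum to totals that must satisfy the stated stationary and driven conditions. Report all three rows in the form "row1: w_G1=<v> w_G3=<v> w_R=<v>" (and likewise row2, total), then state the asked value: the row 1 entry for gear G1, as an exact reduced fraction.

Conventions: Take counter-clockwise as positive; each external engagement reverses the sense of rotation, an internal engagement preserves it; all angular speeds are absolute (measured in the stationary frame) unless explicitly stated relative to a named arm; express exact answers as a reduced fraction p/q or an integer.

row1: w_G1=23/94 w_G3=23/94 w_R=23/94
row2: w_G1=71/94 w_G3=-23/94 w_R=0
total: w_G1=1 w_G3=0 w_R=23/94
asked value: 23/94

class = planetary set [G3 = 23+2·24 = 71; Willis about the carrier]
row 1 — lock + rotate with arm: ω_sun = ω_ring = ω_arm = x
row 2 (arm held, sun turns y): ω_ring = −(23/71)·y, ω_arm = 0
boundary: total ω_ring = x − (23/71)·y = 0 and total ω_sun = x + y = 1  ⇒  y = 71/94, x = 23/94
row 2 ring = −(23/71)·71/94 = -23/94
totals (row 1 + row 2): sun 23/94 + 71/94 = 1, ring 23/94 + (-23/94) = 0, arm 23/94 + 0 = 23/94
asked cell (row1, sun) = 23/94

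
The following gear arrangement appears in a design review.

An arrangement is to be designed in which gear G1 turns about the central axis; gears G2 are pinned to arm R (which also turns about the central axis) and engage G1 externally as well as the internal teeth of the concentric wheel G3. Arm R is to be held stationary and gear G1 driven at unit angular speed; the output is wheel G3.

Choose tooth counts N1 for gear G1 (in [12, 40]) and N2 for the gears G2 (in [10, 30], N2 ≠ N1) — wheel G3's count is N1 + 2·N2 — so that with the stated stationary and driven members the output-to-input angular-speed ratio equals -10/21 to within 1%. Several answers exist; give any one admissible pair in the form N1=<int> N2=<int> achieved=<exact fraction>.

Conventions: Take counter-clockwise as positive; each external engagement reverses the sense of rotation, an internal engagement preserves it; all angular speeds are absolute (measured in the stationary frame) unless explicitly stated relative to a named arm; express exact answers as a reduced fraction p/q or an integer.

N1=20 N2=11 achieved=-10/21

design class (target -10/21): planetary set
Willis with ω_arm = 0: ω_ring/ω_sun = −N1/N3; set equal to -10/21  ⇒  N3/N1 = −1/(-10/21) = 21/10
N3 = N1 + 2·N2  ⇒  N2/N1 = (N3/N1 − 1)/2 = (21/10 − 1)/2 = 11/20
smallest multiple with N1 ≥ 12 and N2 ≥ 10: k = 1  ⇒  N1 = 1·20 = 20, N2 = 1·11 = 11 (N1 ≤ 40, N2 ≤ 30, N2 ≠ N1 ✓), N3 = 20 + 2·11 = 42
check: −N1/N3 with N1 = 20, N3 = 42 gives -10/21; |achieved − target| = 0 ≤ 1/210 ✓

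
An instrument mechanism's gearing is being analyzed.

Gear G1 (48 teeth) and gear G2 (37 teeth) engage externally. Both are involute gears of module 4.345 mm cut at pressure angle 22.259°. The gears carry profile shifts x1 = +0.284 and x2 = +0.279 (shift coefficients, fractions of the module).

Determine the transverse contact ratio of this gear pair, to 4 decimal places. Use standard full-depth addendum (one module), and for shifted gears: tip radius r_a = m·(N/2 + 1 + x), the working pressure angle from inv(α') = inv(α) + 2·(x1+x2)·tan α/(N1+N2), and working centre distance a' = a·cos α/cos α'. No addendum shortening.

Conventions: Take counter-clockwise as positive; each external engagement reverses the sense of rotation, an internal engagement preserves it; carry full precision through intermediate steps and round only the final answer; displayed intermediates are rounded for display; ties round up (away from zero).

1.5480

single-mesh involute tooth geometry (48T engaging 37T at module 4.345)
base radii: r_b1 = 96.509160, r_b2 = 74.392478
tip radii: r_a1 = 109.858980, r_a2 = 85.939755
inv(α') = inv(22.259°) + 2·(+0.284+0.279)·tan α/(48+37) = 0.02622329  ⇒  α' = 23.96341°
a' = a·cos α / cos α' = 184.6625·cos 22.259°/cos 23.96341° = 187.021995
action lengths: √(r_a1²−r_b1²) = 52.487879, √(r_a2²−r_b2²) = 43.027907
base pitch p_b = π·m·cos α = 12.633020
CR = (52.487879 + 43.027907 − 187.021995·sin 23.96341°)/12.633020 = 1.548024
contact ratio ≈ 1.5480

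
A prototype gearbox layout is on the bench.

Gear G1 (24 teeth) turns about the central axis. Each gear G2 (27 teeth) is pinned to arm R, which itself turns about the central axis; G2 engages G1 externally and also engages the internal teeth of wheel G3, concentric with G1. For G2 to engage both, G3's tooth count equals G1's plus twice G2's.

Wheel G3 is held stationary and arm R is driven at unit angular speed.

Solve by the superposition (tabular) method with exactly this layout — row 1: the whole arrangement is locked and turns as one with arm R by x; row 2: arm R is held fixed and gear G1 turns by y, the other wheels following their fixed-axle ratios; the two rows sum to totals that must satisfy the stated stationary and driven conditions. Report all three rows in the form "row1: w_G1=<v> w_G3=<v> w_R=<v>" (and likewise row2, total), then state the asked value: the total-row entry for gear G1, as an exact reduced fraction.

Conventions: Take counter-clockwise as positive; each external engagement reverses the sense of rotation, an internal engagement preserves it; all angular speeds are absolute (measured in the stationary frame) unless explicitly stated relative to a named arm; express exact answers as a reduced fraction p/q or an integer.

topology: planetary set — G1 24T / G2 27T / G3 78T, arm = carrier (Willis)
row 1 — lock + rotate with arm: ω_sun = ω_ring = ω_arm = x
row 2: sun turns y, ring = −(24/78)·y, arm 0
boundary: total ω_ring = x − (24/78)·y = 0 and total ω_arm = x = 1  ⇒  y = 13/4, x = 1
row 2 ring = −(24/78)·13/4 = -1
totals (row 1 + row 2): sun 1 + 13/4 = 17/4, ring 1 + (-1) = 0, arm 1 + 0 = 1
asked cell (total, sun) = 17/4

row1: w_G1=1 w_G3=1 w_R=1
row2: w_G1=13/4 w_G3=-1 w_R=0
total: w_G1=17/4 w_G3=0 w_R=1
asked value: 17/4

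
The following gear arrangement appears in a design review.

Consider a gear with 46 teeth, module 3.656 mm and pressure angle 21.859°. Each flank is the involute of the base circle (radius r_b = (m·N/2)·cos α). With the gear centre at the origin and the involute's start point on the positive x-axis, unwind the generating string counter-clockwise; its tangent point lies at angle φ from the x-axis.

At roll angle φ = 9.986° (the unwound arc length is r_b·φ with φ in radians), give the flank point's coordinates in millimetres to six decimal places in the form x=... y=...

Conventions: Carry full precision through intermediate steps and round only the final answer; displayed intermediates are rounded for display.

x=79.218659 y=0.137308

single-mesh involute tooth geometry (46T wheel at module 3.656)
pitch radius r_p = m·N/2 = 3.656·46/2 = 84.088000
base radius r_b = r_p·cos α = 84.088000·cos 21.859° = 78.042318
roll angle φ = 9.986° = 0.17428858 rad
x = r_b·(cos φ + φ·sin φ) = 79.218659
y = r_b·(sin φ − φ·cos φ) = 0.137308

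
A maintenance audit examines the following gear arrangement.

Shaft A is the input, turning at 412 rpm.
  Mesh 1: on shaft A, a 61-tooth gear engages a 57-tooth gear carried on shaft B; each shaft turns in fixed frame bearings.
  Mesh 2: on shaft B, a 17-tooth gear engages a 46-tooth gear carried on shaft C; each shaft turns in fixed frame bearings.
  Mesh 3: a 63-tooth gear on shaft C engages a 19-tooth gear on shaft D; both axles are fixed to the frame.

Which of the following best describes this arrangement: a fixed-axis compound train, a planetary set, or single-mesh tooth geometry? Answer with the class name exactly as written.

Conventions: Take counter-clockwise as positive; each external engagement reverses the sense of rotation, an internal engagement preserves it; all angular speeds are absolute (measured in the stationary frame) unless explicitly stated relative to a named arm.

class = fixed-axis compound train [3 meshes; 3 ratios multiply, 3 sense flips]
classification: fixed-axis compound train

fixed-axis compound train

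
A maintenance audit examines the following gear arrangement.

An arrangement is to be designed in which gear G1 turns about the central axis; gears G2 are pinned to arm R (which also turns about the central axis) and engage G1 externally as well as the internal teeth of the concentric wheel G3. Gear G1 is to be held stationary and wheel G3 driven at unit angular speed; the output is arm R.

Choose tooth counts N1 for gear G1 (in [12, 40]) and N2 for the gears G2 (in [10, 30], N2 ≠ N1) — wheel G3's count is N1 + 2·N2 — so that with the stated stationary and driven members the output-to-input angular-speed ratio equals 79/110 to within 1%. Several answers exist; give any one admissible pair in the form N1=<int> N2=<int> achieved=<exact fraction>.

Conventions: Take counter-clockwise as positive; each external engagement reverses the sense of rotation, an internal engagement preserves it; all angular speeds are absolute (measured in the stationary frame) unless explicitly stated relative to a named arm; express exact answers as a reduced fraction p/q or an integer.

topology: planetary set — design target 79/110, arm = carrier (Willis)
Willis with ω_sun = 0: ω_arm/ω_ring = N3/(N1+N3); set equal to 79/110  ⇒  N3/N1 = (79/110)/(1 − 79/110) = 79/31
N3 = N1 + 2·N2  ⇒  N2/N1 = (N3/N1 − 1)/2 = (79/31 − 1)/2 = 24/31
smallest multiple with N1 ≥ 12 and N2 ≥ 10: k = 1  ⇒  N1 = 1·31 = 31, N2 = 1·24 = 24 (N1 ≤ 40, N2 ≤ 30, N2 ≠ N1 ✓), N3 = 31 + 2·24 = 79
check: N3/(N1+N3) with N1 = 31, N3 = 79 gives 79/110; |achieved − target| = 0 ≤ 79/11000 ✓

N1=31 N2=24 achieved=79/110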